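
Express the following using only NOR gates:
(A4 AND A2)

((A4 NOR A4) NOR (A2 NOR A2))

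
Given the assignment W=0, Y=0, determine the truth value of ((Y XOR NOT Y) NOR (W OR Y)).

Substituting: ((0 XOR NOT 0) NOR (0 OR 0))
= 0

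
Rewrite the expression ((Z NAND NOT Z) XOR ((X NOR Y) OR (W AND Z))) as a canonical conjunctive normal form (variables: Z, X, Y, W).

(Z OR X OR Y OR W) AND (Z OR X OR Y OR NOT W) AND (NOT Z OR X OR Y OR W) AND (NOT Z OR X OR Y OR NOT W) AND (NOT Z OR X OR NOT Y OR NOT W) AND (NOT Z OR NOT X OR Y OR NOT W) AND (NOT Z OR NOT X OR NOT Y OR NOT W)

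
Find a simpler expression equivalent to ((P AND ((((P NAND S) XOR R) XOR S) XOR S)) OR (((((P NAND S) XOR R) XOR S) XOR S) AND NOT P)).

By distribution ((E AND v) OR (E AND NOT v) = E) then XOR self-cancellation ((E XOR v) XOR v = E):
= ((P NAND S) XOR R)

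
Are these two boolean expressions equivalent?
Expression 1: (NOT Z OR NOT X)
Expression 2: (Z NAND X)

Yes, they are equivalent — the two output columns agree on all 4 assignments:
Z | X | Expression 1 | Expression 2
-----------------------------------
0 | 0 | 1 | 1
0 | 1 | 1 | 1
1 | 0 | 1 | 1
1 | 1 | 0 | 0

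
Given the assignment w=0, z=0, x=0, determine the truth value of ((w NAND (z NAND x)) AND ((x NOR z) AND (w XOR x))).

Substituting: ((0 NAND (0 NAND 0)) AND ((0 NOR 0) AND (0 XOR 0)))
= 0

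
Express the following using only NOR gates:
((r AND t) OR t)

((((r NOR r) NOR (t NOR t)) NOR t) NOR (((r NOR r) NOR (t NOR t)) NOR t))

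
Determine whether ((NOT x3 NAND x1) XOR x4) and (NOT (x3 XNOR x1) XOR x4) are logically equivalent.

No. Counterexample: with x4=0, x3=0, x1=0, Expression 1 = 1 but Expression 2 = 0.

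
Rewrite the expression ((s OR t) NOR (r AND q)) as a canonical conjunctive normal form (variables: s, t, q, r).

(s OR t OR NOT q OR NOT r) AND (s OR NOT t OR q OR r) AND (s OR NOT t OR q OR NOT r) AND (s OR NOT t OR NOT q OR r) AND (s OR NOT t OR NOT q OR NOT r) AND (NOT s OR t OR q OR r) AND (NOT s OR t OR q OR NOT r) AND (NOT s OR t OR NOT q OR r) AND (NOT s OR t OR NOT q OR NOT r) AND (NOT s OR NOT t OR q OR r) AND (NOT s OR NOT t OR q OR NOT r) AND (NOT s OR NOT t OR NOT q OR r) AND (NOT s OR NOT t OR NOT q OR NOT r)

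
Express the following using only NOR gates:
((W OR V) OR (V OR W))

((((W NOR V) NOR (W NOR V)) NOR ((V NOR W) NOR (V NOR W))) NOR (((W NOR V) NOR (W NOR V)) NOR ((V NOR W) NOR (V NOR W))))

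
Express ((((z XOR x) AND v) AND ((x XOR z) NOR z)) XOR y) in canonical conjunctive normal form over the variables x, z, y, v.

(x OR z OR y OR v) AND (x OR z OR y OR NOT v) AND (x OR NOT z OR y OR v) AND (x OR NOT z OR y OR NOT v) AND (NOT x OR z OR y OR v) AND (NOT x OR z OR y OR NOT v) AND (NOT x OR NOT z OR y OR v) AND (NOT x OR NOT z OR y OR NOT v)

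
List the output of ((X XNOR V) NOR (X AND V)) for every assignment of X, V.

X | V | Output
--------------
0 | 0 | 0
0 | 1 | 1
1 | 0 | 1
1 | 1 | 0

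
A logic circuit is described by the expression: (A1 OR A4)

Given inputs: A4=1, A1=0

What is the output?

Substituting: (0 OR 1)
= 1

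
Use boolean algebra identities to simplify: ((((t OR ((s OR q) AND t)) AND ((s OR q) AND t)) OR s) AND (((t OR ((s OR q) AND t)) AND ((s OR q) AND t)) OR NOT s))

By distribution ((E OR v) AND (E OR NOT v) = E) then absorption (E AND (E OR v) = E):
= ((s OR q) AND t)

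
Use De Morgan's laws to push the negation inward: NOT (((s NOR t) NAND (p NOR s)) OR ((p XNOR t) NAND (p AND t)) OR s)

NOT ((s NOR t) NAND (p NOR s)) AND NOT ((p XNOR t) NAND (p AND t)) AND NOT s
De Morgan's: NOT(OR of terms) = AND of negations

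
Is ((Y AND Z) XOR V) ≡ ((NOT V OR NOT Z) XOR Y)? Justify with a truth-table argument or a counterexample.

No. Counterexample: with V=0, Z=0, Y=0, Expression 1 = 0 but Expression 2 = 1.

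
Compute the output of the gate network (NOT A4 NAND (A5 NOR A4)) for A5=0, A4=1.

Substituting: (NOT 1 NAND (0 NOR 1))
= 1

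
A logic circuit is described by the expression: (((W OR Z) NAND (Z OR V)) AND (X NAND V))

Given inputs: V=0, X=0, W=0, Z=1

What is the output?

Substituting: (((0 OR 1) NAND (1 OR 0)) AND (0 NAND 0))
= 0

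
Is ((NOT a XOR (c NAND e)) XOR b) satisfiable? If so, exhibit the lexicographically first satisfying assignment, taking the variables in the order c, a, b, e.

c=0, a=0, b=1, e=0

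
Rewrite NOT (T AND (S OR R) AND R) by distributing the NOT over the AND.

NOT T OR NOT (S OR R) OR NOT R
De Morgan's: NOT(AND of terms) = OR of negations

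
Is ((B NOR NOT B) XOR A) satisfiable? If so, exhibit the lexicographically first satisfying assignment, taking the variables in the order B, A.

B=0, A=1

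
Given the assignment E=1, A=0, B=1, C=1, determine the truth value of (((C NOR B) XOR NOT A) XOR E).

Substituting: (((1 NOR 1) XOR NOT 0) XOR 1)
= 0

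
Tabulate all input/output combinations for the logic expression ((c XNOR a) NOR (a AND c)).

c | a | Output
--------------
0 | 0 | 0
0 | 1 | 1
1 | 0 | 1
1 | 1 | 0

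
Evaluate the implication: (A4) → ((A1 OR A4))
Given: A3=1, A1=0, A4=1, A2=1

Antecedent (A4) = 1; consequent ((A1 OR A4)) = 1.
1 → 1 = 1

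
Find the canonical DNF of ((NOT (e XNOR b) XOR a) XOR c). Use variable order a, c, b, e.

(NOT a AND NOT c AND NOT b AND e) OR (NOT a AND NOT c AND b AND NOT e) OR (NOT a AND c AND NOT b AND NOT e) OR (NOT a AND c AND b AND e) OR (a AND NOT c AND NOT b AND NOT e) OR (a AND NOT c AND b AND e) OR (a AND c AND NOT b AND e) OR (a AND c AND b AND NOT e)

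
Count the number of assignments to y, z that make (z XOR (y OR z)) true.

Satisfying assignments: (1,0)
Count: 1 out of 4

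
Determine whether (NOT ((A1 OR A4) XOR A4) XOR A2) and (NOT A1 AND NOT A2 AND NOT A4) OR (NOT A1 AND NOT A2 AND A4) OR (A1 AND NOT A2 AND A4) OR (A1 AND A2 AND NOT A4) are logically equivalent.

Yes, they are equivalent — the two output columns agree on all 8 assignments:
A1 | A2 | A4 | Expression 1 | Expression 2
------------------------------------------
0 | 0 | 0 | 1 | 1
0 | 0 | 1 | 1 | 1
0 | 1 | 0 | 0 | 0
0 | 1 | 1 | 0 | 0
1 | 0 | 0 | 0 | 0
1 | 0 | 1 | 1 | 1
1 | 1 | 0 | 1 | 1
1 | 1 | 1 | 0 | 0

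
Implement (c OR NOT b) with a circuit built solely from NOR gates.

((c NOR (b NOR b)) NOR (c NOR (b NOR b)))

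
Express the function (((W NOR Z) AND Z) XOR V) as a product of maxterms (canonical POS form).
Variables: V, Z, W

ΠM(0, 1, 2, 3) = (V OR Z OR W) AND (V OR Z OR NOT W) AND (V OR NOT Z OR W) AND (V OR NOT Z OR NOT W)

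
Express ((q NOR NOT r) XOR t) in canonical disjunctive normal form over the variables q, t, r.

(NOT q AND NOT t AND r) OR (NOT q AND t AND NOT r) OR (q AND t AND NOT r) OR (q AND t AND r)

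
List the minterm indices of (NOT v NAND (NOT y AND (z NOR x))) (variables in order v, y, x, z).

Σm(1, 2, 3, 4, 5, 6, 7, 8, 9, 10, 11, 12, 13, 14, 15) = (NOT v AND NOT y AND NOT x AND z) OR (NOT v AND NOT y AND x AND NOT z) OR (NOT v AND NOT y AND x AND z) OR (NOT v AND y AND NOT x AND NOT z) OR (NOT v AND y AND NOT x AND z) OR (NOT v AND y AND x AND NOT z) OR (NOT v AND y AND x AND z) OR (v AND NOT y AND NOT x AND NOT z) OR (v AND NOT y AND NOT x AND z) OR (v AND NOT y AND x AND NOT z) OR (v AND NOT y AND x AND z) OR (v AND y AND NOT x AND NOT z) OR (v AND y AND NOT x AND z) OR (v AND y AND x AND NOT z) OR (v AND y AND x AND z)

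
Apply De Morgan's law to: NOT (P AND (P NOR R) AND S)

NOT P OR NOT (P NOR R) OR NOT S
De Morgan's: NOT(AND of terms) = OR of negations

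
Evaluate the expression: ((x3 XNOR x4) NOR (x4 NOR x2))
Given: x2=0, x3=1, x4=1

Substituting: ((1 XNOR 1) NOR (1 NOR 0))
= 0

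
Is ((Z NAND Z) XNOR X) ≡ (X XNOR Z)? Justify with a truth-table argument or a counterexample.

No. Counterexample: with X=0, Z=0, Expression 1 = 0 but Expression 2 = 1.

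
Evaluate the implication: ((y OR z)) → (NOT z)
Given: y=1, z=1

Antecedent ((y OR z)) = 1; consequent (NOT z) = 0.
1 → 0 = 0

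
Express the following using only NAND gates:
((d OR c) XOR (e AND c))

((((d NAND d) NAND (c NAND c)) NAND (((d NAND d) NAND (c NAND c)) NAND ((e NAND c) NAND (e NAND c)))) NAND (((e NAND c) NAND (e NAND c)) NAND (((d NAND d) NAND (c NAND c)) NAND ((e NAND c) NAND (e NAND c)))))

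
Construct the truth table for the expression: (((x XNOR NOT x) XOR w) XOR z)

w | z | x | Output
------------------
0 | 0 | 0 | 0
0 | 0 | 1 | 0
0 | 1 | 0 | 1
0 | 1 | 1 | 1
1 | 0 | 0 | 1
1 | 0 | 1 | 1
1 | 1 | 0 | 0
1 | 1 | 1 | 0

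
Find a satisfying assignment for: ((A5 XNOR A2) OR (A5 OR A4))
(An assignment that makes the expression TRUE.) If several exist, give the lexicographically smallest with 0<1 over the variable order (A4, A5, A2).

A4=0, A5=0, A2=0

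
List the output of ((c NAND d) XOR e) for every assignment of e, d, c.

e | d | c | Output
------------------
0 | 0 | 0 | 1
0 | 0 | 1 | 1
0 | 1 | 0 | 1
0 | 1 | 1 | 0
1 | 0 | 0 | 0
1 | 0 | 1 | 0
1 | 1 | 0 | 0
1 | 1 | 1 | 1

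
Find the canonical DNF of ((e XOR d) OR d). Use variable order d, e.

(NOT d AND e) OR (d AND NOT e) OR (d AND e)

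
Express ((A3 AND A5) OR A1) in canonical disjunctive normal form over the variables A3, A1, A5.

(NOT A3 AND A1 AND NOT A5) OR (NOT A3 AND A1 AND A5) OR (A3 AND NOT A1 AND A5) OR (A3 AND A1 AND NOT A5) OR (A3 AND A1 AND A5)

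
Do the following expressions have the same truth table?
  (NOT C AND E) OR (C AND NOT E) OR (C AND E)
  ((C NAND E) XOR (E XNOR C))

Yes, they are equivalent — the two output columns agree on all 4 assignments:
C | E | Expression 1 | Expression 2
-----------------------------------
0 | 0 | 0 | 0
0 | 1 | 1 | 1
1 | 0 | 1 | 1
1 | 1 | 1 | 1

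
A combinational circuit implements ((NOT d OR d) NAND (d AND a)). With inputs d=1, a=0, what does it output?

Substituting: ((NOT 1 OR 1) NAND (1 AND 0))
= 1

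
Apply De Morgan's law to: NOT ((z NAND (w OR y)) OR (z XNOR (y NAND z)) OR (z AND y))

NOT (z NAND (w OR y)) AND NOT (z XNOR (y NAND z)) AND NOT (z AND y)
De Morgan's: NOT(OR of terms) = AND of negations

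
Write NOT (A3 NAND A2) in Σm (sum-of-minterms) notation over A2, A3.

Σm(3) = (A2 AND A3)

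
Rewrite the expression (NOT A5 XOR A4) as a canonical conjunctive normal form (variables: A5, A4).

(A5 OR NOT A4) AND (NOT A5 OR A4)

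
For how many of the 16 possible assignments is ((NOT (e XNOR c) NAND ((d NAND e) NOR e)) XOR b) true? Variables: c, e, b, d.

Satisfying assignments: (0,0,0,0), (0,0,0,1), (0,1,0,0), (0,1,0,1), (1,0,0,0), (1,0,0,1), (1,1,0,0), (1,1,0,1)
Count: 8 out of 16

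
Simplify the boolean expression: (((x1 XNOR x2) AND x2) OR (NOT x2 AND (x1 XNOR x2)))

By distribution ((E AND v) OR (E AND NOT v) = E):
= (x1 XNOR x2)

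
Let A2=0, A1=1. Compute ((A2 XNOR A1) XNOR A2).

Substituting: ((0 XNOR 1) XNOR 0)
= 1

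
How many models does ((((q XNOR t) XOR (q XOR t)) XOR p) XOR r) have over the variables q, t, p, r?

Satisfying assignments: (0,0,0,0), (0,0,1,1), (0,1,0,0), (0,1,1,1), (1,0,0,0), (1,0,1,1), (1,1,0,0), (1,1,1,1)
Count: 8 out of 16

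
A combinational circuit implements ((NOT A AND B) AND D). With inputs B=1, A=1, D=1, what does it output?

Substituting: ((NOT 1 AND 1) AND 1)
= 0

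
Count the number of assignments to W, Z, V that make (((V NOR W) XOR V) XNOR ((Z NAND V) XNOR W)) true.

Satisfying assignments: (0,1,1), (1,0,1)
Count: 2 out of 8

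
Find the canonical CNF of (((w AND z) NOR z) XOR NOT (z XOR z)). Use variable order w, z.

(w OR z) AND (NOT w OR z)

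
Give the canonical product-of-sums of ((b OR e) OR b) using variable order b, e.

ΠM(0) = (b OR e)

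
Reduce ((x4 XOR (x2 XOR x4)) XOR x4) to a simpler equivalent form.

By XOR self-cancellation ((E XOR v) XOR v = E):
= (x2 XOR x4)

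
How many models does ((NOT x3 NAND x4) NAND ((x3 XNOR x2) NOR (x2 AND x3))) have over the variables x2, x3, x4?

Satisfying assignments: (0,0,0), (0,0,1), (1,0,1), (1,1,0), (1,1,1)
Count: 5 out of 8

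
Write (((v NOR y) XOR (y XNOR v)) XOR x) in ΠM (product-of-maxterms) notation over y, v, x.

ΠM(0, 2, 4, 7) = (y OR v OR x) AND (y OR NOT v OR x) AND (NOT y OR v OR x) AND (NOT y OR NOT v OR NOT x)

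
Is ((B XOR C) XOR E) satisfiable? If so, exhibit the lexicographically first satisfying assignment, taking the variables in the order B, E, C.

B=0, E=0, C=1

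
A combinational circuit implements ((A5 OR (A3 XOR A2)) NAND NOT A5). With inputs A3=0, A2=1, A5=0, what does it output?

Substituting: ((0 OR (0 XOR 1)) NAND NOT 0)
= 0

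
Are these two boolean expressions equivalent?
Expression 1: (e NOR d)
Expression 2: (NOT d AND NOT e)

Yes, they are equivalent — the two output columns agree on all 4 assignments:
d | e | Expression 1 | Expression 2
-----------------------------------
0 | 0 | 1 | 1
0 | 1 | 0 | 0
1 | 0 | 0 | 0
1 | 1 | 0 | 0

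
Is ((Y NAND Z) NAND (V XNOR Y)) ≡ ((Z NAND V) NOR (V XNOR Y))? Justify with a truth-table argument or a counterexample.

No. Counterexample: with Y=0, V=1, Z=0, Expression 1 = 1 but Expression 2 = 0.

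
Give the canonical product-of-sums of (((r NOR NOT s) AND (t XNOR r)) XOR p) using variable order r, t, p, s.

ΠM(0, 3, 4, 5, 8, 9, 12, 13) = (r OR t OR p OR s) AND (r OR t OR NOT p OR NOT s) AND (r OR NOT t OR p OR s) AND (r OR NOT t OR p OR NOT s) AND (NOT r OR t OR p OR s) AND (NOT r OR t OR p OR NOT s) AND (NOT r OR NOT t OR p OR s) AND (NOT r OR NOT t OR p OR NOT s)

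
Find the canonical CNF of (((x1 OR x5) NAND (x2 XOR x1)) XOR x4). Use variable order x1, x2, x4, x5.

(x1 OR x2 OR NOT x4 OR x5) AND (x1 OR x2 OR NOT x4 OR NOT x5) AND (x1 OR NOT x2 OR x4 OR NOT x5) AND (x1 OR NOT x2 OR NOT x4 OR x5) AND (NOT x1 OR x2 OR x4 OR x5) AND (NOT x1 OR x2 OR x4 OR NOT x5) AND (NOT x1 OR NOT x2 OR NOT x4 OR x5) AND (NOT x1 OR NOT x2 OR NOT x4 OR NOT x5)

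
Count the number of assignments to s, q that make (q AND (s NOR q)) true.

No assignment satisfies the expression.
Count: 0 out of 4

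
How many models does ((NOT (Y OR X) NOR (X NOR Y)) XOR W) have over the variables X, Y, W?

Satisfying assignments: (0,0,1), (0,1,0), (1,0,0), (1,1,0)
Count: 4 out of 8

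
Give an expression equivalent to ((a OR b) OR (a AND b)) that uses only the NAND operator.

((((a NAND a) NAND (b NAND b)) NAND ((a NAND a) NAND (b NAND b))) NAND (((a NAND b) NAND (a NAND b)) NAND ((a NAND b) NAND (a NAND b))))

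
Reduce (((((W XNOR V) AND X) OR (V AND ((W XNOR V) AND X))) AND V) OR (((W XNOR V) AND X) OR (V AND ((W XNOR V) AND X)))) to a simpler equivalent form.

By absorption (E OR (E AND v) = E) then absorption (E OR (E AND v) = E):
= ((W XNOR V) AND X)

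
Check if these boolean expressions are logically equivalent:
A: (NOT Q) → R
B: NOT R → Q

Yes, Contrapositive is always equivalent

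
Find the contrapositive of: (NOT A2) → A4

Contrapositive: NOT A4 → A2
Note: A statement and its contrapositive are logically equivalent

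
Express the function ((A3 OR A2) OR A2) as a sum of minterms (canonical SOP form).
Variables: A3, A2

Σm(1, 2, 3) = (NOT A3 AND A2) OR (A3 AND NOT A2) OR (A3 AND A2)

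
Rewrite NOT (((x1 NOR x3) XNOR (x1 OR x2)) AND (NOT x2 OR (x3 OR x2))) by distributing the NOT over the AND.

NOT ((x1 NOR x3) XNOR (x1 OR x2)) OR NOT (NOT x2 OR (x3 OR x2))
De Morgan's: NOT(AND of terms) = OR of negations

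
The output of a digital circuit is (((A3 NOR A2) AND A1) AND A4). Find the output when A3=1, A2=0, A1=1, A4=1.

Substituting: (((1 NOR 0) AND 1) AND 1)
= 0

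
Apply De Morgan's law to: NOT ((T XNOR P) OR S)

NOT (T XNOR P) AND NOT S
De Morgan's: NOT(OR of terms) = AND of negations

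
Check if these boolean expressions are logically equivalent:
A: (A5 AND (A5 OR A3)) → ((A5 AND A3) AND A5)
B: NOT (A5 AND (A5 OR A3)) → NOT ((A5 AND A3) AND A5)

No, Inverse is not equivalent to original (counterexample: A3=0, A5=1)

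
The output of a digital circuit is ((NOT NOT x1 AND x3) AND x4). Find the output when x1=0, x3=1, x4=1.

Substituting: ((NOT NOT 0 AND 1) AND 1)
= 0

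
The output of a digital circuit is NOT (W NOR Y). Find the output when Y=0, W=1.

Substituting: NOT (1 NOR 0)
= 1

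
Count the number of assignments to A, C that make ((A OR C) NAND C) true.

Satisfying assignments: (0,0), (1,0)
Count: 2 out of 4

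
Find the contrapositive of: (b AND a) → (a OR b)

Contrapositive: NOT (a OR b) → NOT (b AND a)
Note: A statement and its contrapositive are logically equivalent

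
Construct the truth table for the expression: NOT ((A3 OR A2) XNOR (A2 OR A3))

A3 | A2 | Output
----------------
0 | 0 | 0
0 | 1 | 0
1 | 0 | 0
1 | 1 | 0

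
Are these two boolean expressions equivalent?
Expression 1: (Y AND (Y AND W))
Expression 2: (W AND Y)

Yes, they are equivalent — the two output columns agree on all 4 assignments:
W | Y | Expression 1 | Expression 2
-----------------------------------
0 | 0 | 0 | 0
0 | 1 | 0 | 0
1 | 0 | 0 | 0
1 | 1 | 1 | 1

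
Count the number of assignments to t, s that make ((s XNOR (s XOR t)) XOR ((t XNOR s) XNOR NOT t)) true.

Satisfying assignments: (0,1), (1,0)
Count: 2 out of 4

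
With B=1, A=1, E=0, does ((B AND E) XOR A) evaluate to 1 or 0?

Substituting: ((1 AND 0) XOR 1)
= 1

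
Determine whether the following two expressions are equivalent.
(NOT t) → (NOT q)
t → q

No, Inverse is not equivalent to original (counterexample: q=0, t=1, r=0)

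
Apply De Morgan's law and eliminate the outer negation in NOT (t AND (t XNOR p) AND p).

NOT t OR NOT (t XNOR p) OR NOT p
De Morgan's: NOT(AND of terms) = OR of negations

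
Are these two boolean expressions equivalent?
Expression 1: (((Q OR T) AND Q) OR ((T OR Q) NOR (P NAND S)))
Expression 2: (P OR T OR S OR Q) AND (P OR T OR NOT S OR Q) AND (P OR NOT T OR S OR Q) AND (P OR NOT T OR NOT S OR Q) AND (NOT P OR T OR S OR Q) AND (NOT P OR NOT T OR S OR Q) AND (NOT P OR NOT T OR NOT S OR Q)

Yes, they are equivalent — the two output columns agree on all 16 assignments:
P | T | S | Q | Expression 1 | Expression 2
-------------------------------------------
0 | 0 | 0 | 0 | 0 | 0
0 | 0 | 0 | 1 | 1 | 1
0 | 0 | 1 | 0 | 0 | 0
0 | 0 | 1 | 1 | 1 | 1
0 | 1 | 0 | 0 | 0 | 0
0 | 1 | 0 | 1 | 1 | 1
0 | 1 | 1 | 0 | 0 | 0
0 | 1 | 1 | 1 | 1 | 1
1 | 0 | 0 | 0 | 0 | 0
1 | 0 | 0 | 1 | 1 | 1
1 | 0 | 1 | 0 | 1 | 1
1 | 0 | 1 | 1 | 1 | 1
1 | 1 | 0 | 0 | 0 | 0
1 | 1 | 0 | 1 | 1 | 1
1 | 1 | 1 | 0 | 0 | 0
1 | 1 | 1 | 1 | 1 | 1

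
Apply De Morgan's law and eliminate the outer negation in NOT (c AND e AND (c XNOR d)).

NOT c OR NOT e OR NOT (c XNOR d)
De Morgan's: NOT(AND of terms) = OR of negations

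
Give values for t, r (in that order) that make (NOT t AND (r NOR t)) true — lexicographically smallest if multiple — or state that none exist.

t=0, r=0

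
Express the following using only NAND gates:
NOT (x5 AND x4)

(((x5 NAND x4) NAND (x5 NAND x4)) NAND ((x5 NAND x4) NAND (x5 NAND x4)))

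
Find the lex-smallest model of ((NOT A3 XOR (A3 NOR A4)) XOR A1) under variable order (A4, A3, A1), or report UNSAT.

A4=0, A3=0, A1=1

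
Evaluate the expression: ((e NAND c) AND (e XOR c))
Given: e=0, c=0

Substituting: ((0 NAND 0) AND (0 XOR 0))
= 0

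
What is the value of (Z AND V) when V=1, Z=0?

Substituting: (0 AND 1)
= 0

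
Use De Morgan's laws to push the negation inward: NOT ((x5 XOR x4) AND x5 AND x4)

NOT (x5 XOR x4) OR NOT x5 OR NOT x4
De Morgan's: NOT(AND of terms) = OR of negations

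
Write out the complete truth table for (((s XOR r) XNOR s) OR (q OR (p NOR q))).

r | s | q | p | Output
----------------------
0 | 0 | 0 | 0 | 1
0 | 0 | 0 | 1 | 1
0 | 0 | 1 | 0 | 1
0 | 0 | 1 | 1 | 1
0 | 1 | 0 | 0 | 1
0 | 1 | 0 | 1 | 1
0 | 1 | 1 | 0 | 1
0 | 1 | 1 | 1 | 1
1 | 0 | 0 | 0 | 1
1 | 0 | 0 | 1 | 0
1 | 0 | 1 | 0 | 1
1 | 0 | 1 | 1 | 1
1 | 1 | 0 | 0 | 1
1 | 1 | 0 | 1 | 0
1 | 1 | 1 | 0 | 1
1 | 1 | 1 | 1 | 1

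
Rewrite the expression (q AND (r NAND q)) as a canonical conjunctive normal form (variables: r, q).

(r OR q) AND (NOT r OR q) AND (NOT r OR NOT q)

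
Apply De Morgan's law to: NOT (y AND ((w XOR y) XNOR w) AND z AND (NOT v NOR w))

NOT y OR NOT ((w XOR y) XNOR w) OR NOT z OR NOT (NOT v NOR w)
De Morgan's: NOT(AND of terms) = OR of negations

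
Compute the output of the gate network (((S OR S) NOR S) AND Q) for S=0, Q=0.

Substituting: (((0 OR 0) NOR 0) AND 0)
= 0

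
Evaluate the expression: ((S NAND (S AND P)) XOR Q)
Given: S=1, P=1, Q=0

Substituting: ((1 NAND (1 AND 1)) XOR 0)
= 0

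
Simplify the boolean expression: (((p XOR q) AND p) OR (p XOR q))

By absorption (E OR (E AND v) = E):
= (p XOR q)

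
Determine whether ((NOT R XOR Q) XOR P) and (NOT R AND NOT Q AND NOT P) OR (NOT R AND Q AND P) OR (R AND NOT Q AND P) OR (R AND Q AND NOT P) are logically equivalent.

Yes, they are equivalent — the two output columns agree on all 8 assignments:
R | Q | P | Expression 1 | Expression 2
---------------------------------------
0 | 0 | 0 | 1 | 1
0 | 0 | 1 | 0 | 0
0 | 1 | 0 | 0 | 0
0 | 1 | 1 | 1 | 1
1 | 0 | 0 | 0 | 0
1 | 0 | 1 | 1 | 1
1 | 1 | 0 | 1 | 1
1 | 1 | 1 | 0 | 0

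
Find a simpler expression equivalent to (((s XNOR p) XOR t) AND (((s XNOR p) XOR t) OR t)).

By absorption (E AND (E OR v) = E):
= ((s XNOR p) XOR t)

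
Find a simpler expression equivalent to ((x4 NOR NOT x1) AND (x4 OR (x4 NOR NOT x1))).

By absorption (E AND (E OR v) = E):
= (x4 NOR NOT x1)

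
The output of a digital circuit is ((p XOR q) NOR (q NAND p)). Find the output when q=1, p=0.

Substituting: ((0 XOR 1) NOR (1 NAND 0))
= 0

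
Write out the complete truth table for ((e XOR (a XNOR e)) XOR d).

a | e | d | Output
------------------
0 | 0 | 0 | 1
0 | 0 | 1 | 0
0 | 1 | 0 | 1
0 | 1 | 1 | 0
1 | 0 | 0 | 0
1 | 0 | 1 | 1
1 | 1 | 0 | 0
1 | 1 | 1 | 1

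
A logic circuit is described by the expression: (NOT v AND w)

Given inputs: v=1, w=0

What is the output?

Substituting: (NOT 1 AND 0)
= 0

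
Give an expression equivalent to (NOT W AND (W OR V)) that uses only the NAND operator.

(((W NAND W) NAND ((W NAND W) NAND (V NAND V))) NAND ((W NAND W) NAND ((W NAND W) NAND (V NAND V))))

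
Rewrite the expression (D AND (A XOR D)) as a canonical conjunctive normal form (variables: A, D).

(A OR D) AND (NOT A OR D) AND (NOT A OR NOT D)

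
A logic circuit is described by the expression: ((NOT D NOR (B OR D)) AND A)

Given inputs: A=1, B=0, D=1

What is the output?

Substituting: ((NOT 1 NOR (0 OR 1)) AND 1)
= 0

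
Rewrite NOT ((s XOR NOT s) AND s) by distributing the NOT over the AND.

NOT (s XOR NOT s) OR NOT s
De Morgan's: NOT(AND of terms) = OR of negations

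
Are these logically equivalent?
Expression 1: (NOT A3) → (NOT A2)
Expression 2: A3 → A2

No, Inverse is not equivalent to original (counterexample: A1=0, A2=0, A3=1)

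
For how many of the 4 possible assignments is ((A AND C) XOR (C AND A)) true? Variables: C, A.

No assignment satisfies the expression.
Count: 0 out of 4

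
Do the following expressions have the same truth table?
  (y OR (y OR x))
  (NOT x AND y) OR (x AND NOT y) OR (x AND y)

Yes, they are equivalent — the two output columns agree on all 4 assignments:
x | y | Expression 1 | Expression 2
-----------------------------------
0 | 0 | 0 | 0
0 | 1 | 1 | 1
1 | 0 | 1 | 1
1 | 1 | 1 | 1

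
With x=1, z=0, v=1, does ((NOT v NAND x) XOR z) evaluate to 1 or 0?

Substituting: ((NOT 1 NAND 1) XOR 0)
= 1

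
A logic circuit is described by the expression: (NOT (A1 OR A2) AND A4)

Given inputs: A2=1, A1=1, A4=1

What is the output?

Substituting: (NOT (1 OR 1) AND 1)
= 0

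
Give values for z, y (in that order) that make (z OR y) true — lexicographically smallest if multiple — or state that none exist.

z=0, y=1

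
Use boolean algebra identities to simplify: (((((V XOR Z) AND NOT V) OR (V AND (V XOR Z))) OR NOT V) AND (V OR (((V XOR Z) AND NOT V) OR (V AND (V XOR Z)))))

By distribution ((E OR v) AND (E OR NOT v) = E) then distribution ((E AND v) OR (E AND NOT v) = E):
= (V XOR Z)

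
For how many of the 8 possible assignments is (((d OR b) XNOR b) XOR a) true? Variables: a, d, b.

Satisfying assignments: (0,0,0), (0,0,1), (0,1,1), (1,1,0)
Count: 4 out of 8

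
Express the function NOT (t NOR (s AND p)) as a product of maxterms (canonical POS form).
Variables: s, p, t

ΠM(0, 2, 4) = (s OR p OR t) AND (s OR NOT p OR t) AND (NOT s OR p OR t)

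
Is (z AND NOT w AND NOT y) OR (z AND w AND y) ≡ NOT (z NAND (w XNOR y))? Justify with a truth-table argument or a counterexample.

Yes, they are equivalent — the two output columns agree on all 8 assignments:
z | w | y | Expression 1 | Expression 2
---------------------------------------
0 | 0 | 0 | 0 | 0
0 | 0 | 1 | 0 | 0
0 | 1 | 0 | 0 | 0
0 | 1 | 1 | 0 | 0
1 | 0 | 0 | 1 | 1
1 | 0 | 1 | 0 | 0
1 | 1 | 0 | 0 | 0
1 | 1 | 1 | 1 | 1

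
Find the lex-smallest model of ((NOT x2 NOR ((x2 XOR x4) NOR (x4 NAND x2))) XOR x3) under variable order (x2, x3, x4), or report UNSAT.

x2=0, x3=1, x4=0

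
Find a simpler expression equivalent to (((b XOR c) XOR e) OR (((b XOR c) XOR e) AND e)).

By absorption (E OR (E AND v) = E):
= ((b XOR c) XOR e)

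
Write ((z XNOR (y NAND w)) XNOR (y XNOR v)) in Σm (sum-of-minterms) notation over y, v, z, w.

Σm(2, 3, 4, 5, 8, 11, 13, 14) = (NOT y AND NOT v AND z AND NOT w) OR (NOT y AND NOT v AND z AND w) OR (NOT y AND v AND NOT z AND NOT w) OR (NOT y AND v AND NOT z AND w) OR (y AND NOT v AND NOT z AND NOT w) OR (y AND NOT v AND z AND w) OR (y AND v AND NOT z AND w) OR (y AND v AND z AND NOT w)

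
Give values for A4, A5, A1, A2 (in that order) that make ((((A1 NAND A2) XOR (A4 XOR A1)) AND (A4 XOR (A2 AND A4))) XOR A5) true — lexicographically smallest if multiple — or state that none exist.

A4=0, A5=1, A1=0, A2=0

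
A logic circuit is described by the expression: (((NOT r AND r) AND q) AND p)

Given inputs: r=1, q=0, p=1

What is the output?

Substituting: (((NOT 1 AND 1) AND 0) AND 1)
= 0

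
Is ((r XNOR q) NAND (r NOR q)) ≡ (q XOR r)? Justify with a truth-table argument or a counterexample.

No. Counterexample: with r=1, q=1, Expression 1 = 1 but Expression 2 = 0.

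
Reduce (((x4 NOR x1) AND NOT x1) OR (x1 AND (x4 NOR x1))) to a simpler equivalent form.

By distribution ((E AND v) OR (E AND NOT v) = E):
= (x4 NOR x1)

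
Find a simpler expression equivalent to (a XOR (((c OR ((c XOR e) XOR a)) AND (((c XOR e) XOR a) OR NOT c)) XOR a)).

By XOR self-cancellation ((E XOR v) XOR v = E) then distribution ((E OR v) AND (E OR NOT v) = E):
= ((c XOR e) XOR a)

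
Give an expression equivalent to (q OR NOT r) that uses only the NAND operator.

((q NAND q) NAND ((r NAND r) NAND (r NAND r)))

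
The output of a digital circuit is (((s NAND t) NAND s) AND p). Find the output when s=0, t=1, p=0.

Substituting: (((0 NAND 1) NAND 0) AND 0)
= 0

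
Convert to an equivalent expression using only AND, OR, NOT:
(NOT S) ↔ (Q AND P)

((NOT S) AND (Q AND P)) OR (S AND NOT (Q AND P))
(Biconditional = both true or both false)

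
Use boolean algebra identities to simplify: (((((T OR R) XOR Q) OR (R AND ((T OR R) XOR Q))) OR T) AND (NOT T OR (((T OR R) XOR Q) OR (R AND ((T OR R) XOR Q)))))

By distribution ((E OR v) AND (E OR NOT v) = E) then absorption (E OR (E AND v) = E):
= ((T OR R) XOR Q)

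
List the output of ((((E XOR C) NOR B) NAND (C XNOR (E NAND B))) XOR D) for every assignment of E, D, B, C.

E | D | B | C | Output
----------------------
0 | 0 | 0 | 0 | 1
0 | 0 | 0 | 1 | 1
0 | 0 | 1 | 0 | 1
0 | 0 | 1 | 1 | 1
0 | 1 | 0 | 0 | 0
0 | 1 | 0 | 1 | 0
0 | 1 | 1 | 0 | 0
0 | 1 | 1 | 1 | 0
1 | 0 | 0 | 0 | 1
1 | 0 | 0 | 1 | 0
1 | 0 | 1 | 0 | 1
1 | 0 | 1 | 1 | 1
1 | 1 | 0 | 0 | 0
1 | 1 | 0 | 1 | 1
1 | 1 | 1 | 0 | 0
1 | 1 | 1 | 1 | 0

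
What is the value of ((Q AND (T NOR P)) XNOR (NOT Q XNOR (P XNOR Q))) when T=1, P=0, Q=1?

Substituting: ((1 AND (1 NOR 0)) XNOR (NOT 1 XNOR (0 XNOR 1)))
= 0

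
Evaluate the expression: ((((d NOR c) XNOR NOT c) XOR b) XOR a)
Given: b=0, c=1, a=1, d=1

Substituting: ((((1 NOR 1) XNOR NOT 1) XOR 0) XOR 1)
= 0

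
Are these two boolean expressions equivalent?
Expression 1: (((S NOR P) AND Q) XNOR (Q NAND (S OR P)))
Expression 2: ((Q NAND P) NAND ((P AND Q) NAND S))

No. Counterexample: with Q=1, S=0, P=0, Expression 1 = 1 but Expression 2 = 0.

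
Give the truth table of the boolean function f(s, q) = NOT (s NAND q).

s | q | Output
--------------
0 | 0 | 0
0 | 1 | 0
1 | 0 | 0
1 | 1 | 1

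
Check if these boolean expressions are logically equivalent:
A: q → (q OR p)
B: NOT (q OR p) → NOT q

Yes, Contrapositive is always equivalent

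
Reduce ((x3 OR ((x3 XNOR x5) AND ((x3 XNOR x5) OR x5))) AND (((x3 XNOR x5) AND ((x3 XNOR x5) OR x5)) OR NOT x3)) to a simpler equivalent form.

By distribution ((E OR v) AND (E OR NOT v) = E) then absorption (E AND (E OR v) = E):
= (x3 XNOR x5)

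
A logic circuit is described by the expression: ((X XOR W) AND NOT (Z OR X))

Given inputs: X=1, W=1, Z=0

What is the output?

Substituting: ((1 XOR 1) AND NOT (0 OR 1))
= 0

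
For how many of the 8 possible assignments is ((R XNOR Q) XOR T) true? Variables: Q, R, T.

Satisfying assignments: (0,0,0), (0,1,1), (1,0,1), (1,1,0)
Count: 4 out of 8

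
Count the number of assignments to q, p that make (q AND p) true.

Satisfying assignments: (1,1)
Count: 1 out of 4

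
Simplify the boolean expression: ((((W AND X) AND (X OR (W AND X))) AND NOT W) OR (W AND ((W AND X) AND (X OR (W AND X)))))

By distribution ((E AND v) OR (E AND NOT v) = E) then absorption (E AND (E OR v) = E):
= (W AND X)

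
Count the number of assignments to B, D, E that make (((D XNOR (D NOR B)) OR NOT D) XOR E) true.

Satisfying assignments: (0,0,0), (0,1,1), (1,0,0), (1,1,1)
Count: 4 out of 8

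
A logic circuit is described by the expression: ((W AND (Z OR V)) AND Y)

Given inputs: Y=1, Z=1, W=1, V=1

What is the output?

Substituting: ((1 AND (1 OR 1)) AND 1)
= 1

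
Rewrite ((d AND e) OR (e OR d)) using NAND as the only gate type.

((((d NAND e) NAND (d NAND e)) NAND ((d NAND e) NAND (d NAND e))) NAND (((e NAND e) NAND (d NAND d)) NAND ((e NAND e) NAND (d NAND d))))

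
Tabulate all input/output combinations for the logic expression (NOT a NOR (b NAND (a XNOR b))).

b | a | Output
--------------
0 | 0 | 0
0 | 1 | 0
1 | 0 | 0
1 | 1 | 1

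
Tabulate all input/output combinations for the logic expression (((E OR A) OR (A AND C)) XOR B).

C | B | E | A | Output
----------------------
0 | 0 | 0 | 0 | 0
0 | 0 | 0 | 1 | 1
0 | 0 | 1 | 0 | 1
0 | 0 | 1 | 1 | 1
0 | 1 | 0 | 0 | 1
0 | 1 | 0 | 1 | 0
0 | 1 | 1 | 0 | 0
0 | 1 | 1 | 1 | 0
1 | 0 | 0 | 0 | 0
1 | 0 | 0 | 1 | 1
1 | 0 | 1 | 0 | 1
1 | 0 | 1 | 1 | 1
1 | 1 | 0 | 0 | 1
1 | 1 | 0 | 1 | 0
1 | 1 | 1 | 0 | 0
1 | 1 | 1 | 1 | 0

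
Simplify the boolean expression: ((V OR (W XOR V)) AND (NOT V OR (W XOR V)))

By distribution ((E OR v) AND (E OR NOT v) = E):
= (W XOR V)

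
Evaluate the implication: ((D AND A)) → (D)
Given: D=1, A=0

Antecedent ((D AND A)) = 0; consequent (D) = 1.
0 → 1 = 1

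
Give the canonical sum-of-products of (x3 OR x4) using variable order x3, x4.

Σm(1, 2, 3) = (NOT x3 AND x4) OR (x3 AND NOT x4) OR (x3 AND x4)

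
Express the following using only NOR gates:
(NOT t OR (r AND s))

(((t NOR t) NOR ((r NOR r) NOR (s NOR s))) NOR ((t NOR t) NOR ((r NOR r) NOR (s NOR s))))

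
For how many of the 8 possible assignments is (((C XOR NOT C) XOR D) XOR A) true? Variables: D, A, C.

Satisfying assignments: (0,0,0), (0,0,1), (1,1,0), (1,1,1)
Count: 4 out of 8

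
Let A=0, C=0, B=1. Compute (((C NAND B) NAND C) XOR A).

Substituting: (((0 NAND 1) NAND 0) XOR 0)
= 1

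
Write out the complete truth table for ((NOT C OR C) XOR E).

E | C | Output
--------------
0 | 0 | 1
0 | 1 | 1
1 | 0 | 0
1 | 1 | 0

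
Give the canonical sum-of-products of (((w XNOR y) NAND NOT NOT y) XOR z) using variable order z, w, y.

Σm(0, 1, 2, 7) = (NOT z AND NOT w AND NOT y) OR (NOT z AND NOT w AND y) OR (NOT z AND w AND NOT y) OR (z AND w AND y)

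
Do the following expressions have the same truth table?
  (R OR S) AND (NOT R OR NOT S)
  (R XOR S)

Yes, they are equivalent — the two output columns agree on all 4 assignments:
R | S | Expression 1 | Expression 2
-----------------------------------
0 | 0 | 0 | 0
0 | 1 | 1 | 1
1 | 0 | 1 | 1
1 | 1 | 0 | 0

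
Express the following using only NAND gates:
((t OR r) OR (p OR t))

((((t NAND t) NAND (r NAND r)) NAND ((t NAND t) NAND (r NAND r))) NAND (((p NAND p) NAND (t NAND t)) NAND ((p NAND p) NAND (t NAND t))))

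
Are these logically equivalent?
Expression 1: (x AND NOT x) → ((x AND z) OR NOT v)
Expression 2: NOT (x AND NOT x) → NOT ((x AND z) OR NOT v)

No, Inverse is not equivalent to original (counterexample: z=0, v=0, x=0)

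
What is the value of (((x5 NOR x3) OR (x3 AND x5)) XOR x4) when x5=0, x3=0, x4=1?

Substituting: (((0 NOR 0) OR (0 AND 0)) XOR 1)
= 0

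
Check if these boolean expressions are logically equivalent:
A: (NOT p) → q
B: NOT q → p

Yes, Contrapositive is always equivalent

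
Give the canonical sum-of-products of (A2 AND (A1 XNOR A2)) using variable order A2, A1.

Σm(3) = (A2 AND A1)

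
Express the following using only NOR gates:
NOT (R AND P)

(((R NOR R) NOR (P NOR P)) NOR ((R NOR R) NOR (P NOR P)))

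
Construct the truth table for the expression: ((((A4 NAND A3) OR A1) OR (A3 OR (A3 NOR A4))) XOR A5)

A5 | A1 | A4 | A3 | Output
--------------------------
0 | 0 | 0 | 0 | 1
0 | 0 | 0 | 1 | 1
0 | 0 | 1 | 0 | 1
0 | 0 | 1 | 1 | 1
0 | 1 | 0 | 0 | 1
0 | 1 | 0 | 1 | 1
0 | 1 | 1 | 0 | 1
0 | 1 | 1 | 1 | 1
1 | 0 | 0 | 0 | 0
1 | 0 | 0 | 1 | 0
1 | 0 | 1 | 0 | 0
1 | 0 | 1 | 1 | 0
1 | 1 | 0 | 0 | 0
1 | 1 | 0 | 1 | 0
1 | 1 | 1 | 0 | 0
1 | 1 | 1 | 1 | 0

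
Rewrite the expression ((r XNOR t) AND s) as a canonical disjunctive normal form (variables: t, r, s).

(NOT t AND NOT r AND s) OR (t AND r AND s)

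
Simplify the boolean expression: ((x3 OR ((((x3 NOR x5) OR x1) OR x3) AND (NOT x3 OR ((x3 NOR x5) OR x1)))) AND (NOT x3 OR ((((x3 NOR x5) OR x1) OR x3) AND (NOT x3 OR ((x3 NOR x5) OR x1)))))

By distribution ((E OR v) AND (E OR NOT v) = E) then distribution ((E OR v) AND (E OR NOT v) = E):
= ((x3 NOR x5) OR x1)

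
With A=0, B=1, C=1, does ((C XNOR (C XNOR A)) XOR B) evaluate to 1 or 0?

Substituting: ((1 XNOR (1 XNOR 0)) XOR 1)
= 1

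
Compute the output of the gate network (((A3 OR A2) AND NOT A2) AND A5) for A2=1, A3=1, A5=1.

Substituting: (((1 OR 1) AND NOT 1) AND 1)
= 0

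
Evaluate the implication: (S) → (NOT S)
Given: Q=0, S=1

Antecedent (S) = 1; consequent (NOT S) = 0.
1 → 0 = 0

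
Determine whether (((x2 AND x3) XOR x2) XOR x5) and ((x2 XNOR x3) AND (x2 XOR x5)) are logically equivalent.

No. Counterexample: with x2=0, x5=1, x3=1, Expression 1 = 1 but Expression 2 = 0.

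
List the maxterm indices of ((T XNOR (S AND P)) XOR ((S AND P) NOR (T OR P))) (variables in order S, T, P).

ΠM(0, 2, 3, 4, 5, 6) = (S OR T OR P) AND (S OR NOT T OR P) AND (S OR NOT T OR NOT P) AND (NOT S OR T OR P) AND (NOT S OR T OR NOT P) AND (NOT S OR NOT T OR P)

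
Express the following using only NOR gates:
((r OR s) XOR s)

((((((r NOR s) NOR (r NOR s)) NOR s) NOR (((r NOR s) NOR (r NOR s)) NOR s)) NOR ((((r NOR s) NOR (r NOR s)) NOR s) NOR (((r NOR s) NOR (r NOR s)) NOR s))) NOR ((((((r NOR s) NOR (r NOR s)) NOR ((r NOR s) NOR (r NOR s))) NOR (s NOR s)) NOR ((((r NOR s) NOR (r NOR s)) NOR ((r NOR s) NOR (r NOR s))) NOR (s NOR s))) NOR (((((r NOR s) NOR (r NOR s)) NOR ((r NOR s) NOR (r NOR s))) NOR (s NOR s)) NOR ((((r NOR s) NOR (r NOR s)) NOR ((r NOR s) NOR (r NOR s))) NOR (s NOR s)))))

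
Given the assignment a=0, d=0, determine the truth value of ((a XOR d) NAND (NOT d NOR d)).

Substituting: ((0 XOR 0) NAND (NOT 0 NOR 0))
= 1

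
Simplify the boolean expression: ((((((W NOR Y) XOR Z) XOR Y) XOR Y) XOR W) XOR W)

By XOR self-cancellation ((E XOR v) XOR v = E) then XOR self-cancellation ((E XOR v) XOR v = E):
= ((W NOR Y) XOR Z)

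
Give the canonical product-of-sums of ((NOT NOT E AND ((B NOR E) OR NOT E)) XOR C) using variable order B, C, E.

ΠM(0, 1, 4, 5) = (B OR C OR E) AND (B OR C OR NOT E) AND (NOT B OR C OR E) AND (NOT B OR C OR NOT E)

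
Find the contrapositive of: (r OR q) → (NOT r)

Contrapositive: r → NOT (r OR q)
Note: A statement and its contrapositive are logically equivalent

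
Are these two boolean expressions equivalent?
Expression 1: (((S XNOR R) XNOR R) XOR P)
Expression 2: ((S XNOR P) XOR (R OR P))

No. Counterexample: with P=0, R=0, S=0, Expression 1 = 0 but Expression 2 = 1.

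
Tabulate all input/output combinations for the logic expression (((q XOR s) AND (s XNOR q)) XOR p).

p | s | q | Output
------------------
0 | 0 | 0 | 0
0 | 0 | 1 | 0
0 | 1 | 0 | 0
0 | 1 | 1 | 0
1 | 0 | 0 | 1
1 | 0 | 1 | 1
1 | 1 | 0 | 1
1 | 1 | 1 | 1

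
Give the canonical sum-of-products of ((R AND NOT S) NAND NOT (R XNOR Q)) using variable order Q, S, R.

Σm(0, 2, 3, 4, 5, 6, 7) = (NOT Q AND NOT S AND NOT R) OR (NOT Q AND S AND NOT R) OR (NOT Q AND S AND R) OR (Q AND NOT S AND NOT R) OR (Q AND NOT S AND R) OR (Q AND S AND NOT R) OR (Q AND S AND R)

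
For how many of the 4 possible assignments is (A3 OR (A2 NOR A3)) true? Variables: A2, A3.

Satisfying assignments: (0,0), (0,1), (1,1)
Count: 3 out of 4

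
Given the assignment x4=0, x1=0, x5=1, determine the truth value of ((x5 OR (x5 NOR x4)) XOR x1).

Substituting: ((1 OR (1 NOR 0)) XOR 0)
= 1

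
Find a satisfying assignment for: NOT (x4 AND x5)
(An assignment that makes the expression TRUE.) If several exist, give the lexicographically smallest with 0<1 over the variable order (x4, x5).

x4=0, x5=0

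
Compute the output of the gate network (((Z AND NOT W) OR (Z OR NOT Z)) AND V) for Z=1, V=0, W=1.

Substituting: (((1 AND NOT 1) OR (1 OR NOT 1)) AND 0)
= 0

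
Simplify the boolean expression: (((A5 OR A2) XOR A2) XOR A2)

By XOR self-cancellation ((E XOR v) XOR v = E):
= (A5 OR A2)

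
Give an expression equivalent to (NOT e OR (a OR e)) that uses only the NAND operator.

(((e NAND e) NAND (e NAND e)) NAND (((a NAND a) NAND (e NAND e)) NAND ((a NAND a) NAND (e NAND e))))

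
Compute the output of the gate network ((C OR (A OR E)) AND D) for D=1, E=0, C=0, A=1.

Substituting: ((0 OR (1 OR 0)) AND 1)
= 1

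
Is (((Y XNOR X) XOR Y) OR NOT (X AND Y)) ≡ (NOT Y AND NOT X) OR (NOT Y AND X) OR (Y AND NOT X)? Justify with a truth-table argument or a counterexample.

Yes, they are equivalent — the two output columns agree on all 4 assignments:
Y | X | Expression 1 | Expression 2
-----------------------------------
0 | 0 | 1 | 1
0 | 1 | 1 | 1
1 | 0 | 1 | 1
1 | 1 | 0 | 0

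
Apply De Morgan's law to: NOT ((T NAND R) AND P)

NOT (T NAND R) OR NOT P
De Morgan's: NOT(AND of terms) = OR of negations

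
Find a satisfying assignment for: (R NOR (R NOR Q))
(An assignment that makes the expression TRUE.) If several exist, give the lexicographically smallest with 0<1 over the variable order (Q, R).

Q=1, R=0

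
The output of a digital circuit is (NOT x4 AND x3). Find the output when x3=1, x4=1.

Substituting: (NOT 1 AND 1)
= 0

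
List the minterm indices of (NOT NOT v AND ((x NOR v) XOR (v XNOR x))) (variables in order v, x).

Σm(3) = (v AND x)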